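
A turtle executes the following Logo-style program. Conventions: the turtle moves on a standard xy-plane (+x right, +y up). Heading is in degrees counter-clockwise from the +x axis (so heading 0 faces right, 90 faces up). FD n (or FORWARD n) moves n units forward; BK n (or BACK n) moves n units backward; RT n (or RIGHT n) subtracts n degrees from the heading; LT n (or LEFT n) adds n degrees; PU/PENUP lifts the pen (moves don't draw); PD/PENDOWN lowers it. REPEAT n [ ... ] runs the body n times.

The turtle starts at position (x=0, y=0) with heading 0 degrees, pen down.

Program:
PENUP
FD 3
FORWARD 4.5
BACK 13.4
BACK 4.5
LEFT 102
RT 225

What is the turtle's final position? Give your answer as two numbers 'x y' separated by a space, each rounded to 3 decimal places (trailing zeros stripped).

Executing turtle program step by step:
Start: pos=(0,0), heading=0, pen down
PU: pen up
FD 3: (0,0) -> (3,0) [heading=0, move]
FD 4.5: (3,0) -> (7.5,0) [heading=0, move]
BK 13.4: (7.5,0) -> (-5.9,0) [heading=0, move]
BK 4.5: (-5.9,0) -> (-10.4,0) [heading=0, move]
LT 102: heading 0 -> 102
RT 225: heading 102 -> 237
Final: pos=(-10.4,0), heading=237, 0 segment(s) drawn

Answer: -10.4 0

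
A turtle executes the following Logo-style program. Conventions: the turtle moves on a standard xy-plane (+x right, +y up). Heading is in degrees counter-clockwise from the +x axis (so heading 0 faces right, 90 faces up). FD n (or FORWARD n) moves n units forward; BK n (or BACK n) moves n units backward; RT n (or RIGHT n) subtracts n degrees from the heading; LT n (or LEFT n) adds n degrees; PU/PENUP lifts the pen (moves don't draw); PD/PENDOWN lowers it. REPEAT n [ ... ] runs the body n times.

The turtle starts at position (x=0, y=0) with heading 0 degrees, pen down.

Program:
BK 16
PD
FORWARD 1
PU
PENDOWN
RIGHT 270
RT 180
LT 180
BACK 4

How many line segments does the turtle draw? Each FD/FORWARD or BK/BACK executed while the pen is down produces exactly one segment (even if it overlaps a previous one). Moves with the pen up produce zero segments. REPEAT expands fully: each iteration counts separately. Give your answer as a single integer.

Answer: 3

Derivation:
Executing turtle program step by step:
Start: pos=(0,0), heading=0, pen down
BK 16: (0,0) -> (-16,0) [heading=0, draw]
PD: pen down
FD 1: (-16,0) -> (-15,0) [heading=0, draw]
PU: pen up
PD: pen down
RT 270: heading 0 -> 90
RT 180: heading 90 -> 270
LT 180: heading 270 -> 90
BK 4: (-15,0) -> (-15,-4) [heading=90, draw]
Final: pos=(-15,-4), heading=90, 3 segment(s) drawn
Segments drawn: 3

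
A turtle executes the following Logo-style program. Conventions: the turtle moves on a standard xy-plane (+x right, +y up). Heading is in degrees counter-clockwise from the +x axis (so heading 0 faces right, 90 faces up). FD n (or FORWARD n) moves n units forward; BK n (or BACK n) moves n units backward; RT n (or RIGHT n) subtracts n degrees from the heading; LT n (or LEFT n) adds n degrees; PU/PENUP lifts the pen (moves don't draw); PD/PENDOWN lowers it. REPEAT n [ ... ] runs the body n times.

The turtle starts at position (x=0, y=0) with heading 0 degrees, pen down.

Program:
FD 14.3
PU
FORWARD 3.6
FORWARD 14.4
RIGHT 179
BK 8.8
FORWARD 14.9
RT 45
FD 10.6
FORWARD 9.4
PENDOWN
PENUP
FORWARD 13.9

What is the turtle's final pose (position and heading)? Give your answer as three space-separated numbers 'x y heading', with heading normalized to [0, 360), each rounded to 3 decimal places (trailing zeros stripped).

Answer: 1.815 23.442 136

Derivation:
Executing turtle program step by step:
Start: pos=(0,0), heading=0, pen down
FD 14.3: (0,0) -> (14.3,0) [heading=0, draw]
PU: pen up
FD 3.6: (14.3,0) -> (17.9,0) [heading=0, move]
FD 14.4: (17.9,0) -> (32.3,0) [heading=0, move]
RT 179: heading 0 -> 181
BK 8.8: (32.3,0) -> (41.099,0.154) [heading=181, move]
FD 14.9: (41.099,0.154) -> (26.201,-0.106) [heading=181, move]
RT 45: heading 181 -> 136
FD 10.6: (26.201,-0.106) -> (18.576,7.257) [heading=136, move]
FD 9.4: (18.576,7.257) -> (11.814,13.787) [heading=136, move]
PD: pen down
PU: pen up
FD 13.9: (11.814,13.787) -> (1.815,23.442) [heading=136, move]
Final: pos=(1.815,23.442), heading=136, 1 segment(s) drawn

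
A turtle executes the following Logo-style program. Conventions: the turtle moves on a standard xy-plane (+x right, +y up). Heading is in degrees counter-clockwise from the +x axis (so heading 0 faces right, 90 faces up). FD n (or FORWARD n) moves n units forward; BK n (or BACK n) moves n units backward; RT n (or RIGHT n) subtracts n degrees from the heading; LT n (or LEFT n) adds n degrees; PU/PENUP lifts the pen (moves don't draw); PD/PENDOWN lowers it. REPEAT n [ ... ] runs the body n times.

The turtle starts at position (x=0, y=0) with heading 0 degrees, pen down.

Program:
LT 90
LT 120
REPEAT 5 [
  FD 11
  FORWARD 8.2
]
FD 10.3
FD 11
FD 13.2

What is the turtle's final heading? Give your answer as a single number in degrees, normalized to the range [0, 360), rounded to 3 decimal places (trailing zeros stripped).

Answer: 210

Derivation:
Executing turtle program step by step:
Start: pos=(0,0), heading=0, pen down
LT 90: heading 0 -> 90
LT 120: heading 90 -> 210
REPEAT 5 [
  -- iteration 1/5 --
  FD 11: (0,0) -> (-9.526,-5.5) [heading=210, draw]
  FD 8.2: (-9.526,-5.5) -> (-16.628,-9.6) [heading=210, draw]
  -- iteration 2/5 --
  FD 11: (-16.628,-9.6) -> (-26.154,-15.1) [heading=210, draw]
  FD 8.2: (-26.154,-15.1) -> (-33.255,-19.2) [heading=210, draw]
  -- iteration 3/5 --
  FD 11: (-33.255,-19.2) -> (-42.782,-24.7) [heading=210, draw]
  FD 8.2: (-42.782,-24.7) -> (-49.883,-28.8) [heading=210, draw]
  -- iteration 4/5 --
  FD 11: (-49.883,-28.8) -> (-59.409,-34.3) [heading=210, draw]
  FD 8.2: (-59.409,-34.3) -> (-66.511,-38.4) [heading=210, draw]
  -- iteration 5/5 --
  FD 11: (-66.511,-38.4) -> (-76.037,-43.9) [heading=210, draw]
  FD 8.2: (-76.037,-43.9) -> (-83.138,-48) [heading=210, draw]
]
FD 10.3: (-83.138,-48) -> (-92.059,-53.15) [heading=210, draw]
FD 11: (-92.059,-53.15) -> (-101.585,-58.65) [heading=210, draw]
FD 13.2: (-101.585,-58.65) -> (-113.016,-65.25) [heading=210, draw]
Final: pos=(-113.016,-65.25), heading=210, 13 segment(s) drawn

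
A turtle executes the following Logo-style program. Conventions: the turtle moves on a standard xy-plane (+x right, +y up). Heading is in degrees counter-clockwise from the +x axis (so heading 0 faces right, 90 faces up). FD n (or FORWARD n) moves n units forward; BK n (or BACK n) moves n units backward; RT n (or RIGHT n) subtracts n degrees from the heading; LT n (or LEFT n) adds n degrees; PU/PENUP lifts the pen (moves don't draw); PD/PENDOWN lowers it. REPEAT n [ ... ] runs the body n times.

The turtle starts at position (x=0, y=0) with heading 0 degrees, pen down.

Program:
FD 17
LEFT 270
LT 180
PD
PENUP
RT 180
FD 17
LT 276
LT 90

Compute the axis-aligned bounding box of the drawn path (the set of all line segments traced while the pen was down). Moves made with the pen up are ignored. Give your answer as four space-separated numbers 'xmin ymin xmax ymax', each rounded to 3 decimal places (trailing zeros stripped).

Executing turtle program step by step:
Start: pos=(0,0), heading=0, pen down
FD 17: (0,0) -> (17,0) [heading=0, draw]
LT 270: heading 0 -> 270
LT 180: heading 270 -> 90
PD: pen down
PU: pen up
RT 180: heading 90 -> 270
FD 17: (17,0) -> (17,-17) [heading=270, move]
LT 276: heading 270 -> 186
LT 90: heading 186 -> 276
Final: pos=(17,-17), heading=276, 1 segment(s) drawn

Segment endpoints: x in {0, 17}, y in {0}
xmin=0, ymin=0, xmax=17, ymax=0

Answer: 0 0 17 0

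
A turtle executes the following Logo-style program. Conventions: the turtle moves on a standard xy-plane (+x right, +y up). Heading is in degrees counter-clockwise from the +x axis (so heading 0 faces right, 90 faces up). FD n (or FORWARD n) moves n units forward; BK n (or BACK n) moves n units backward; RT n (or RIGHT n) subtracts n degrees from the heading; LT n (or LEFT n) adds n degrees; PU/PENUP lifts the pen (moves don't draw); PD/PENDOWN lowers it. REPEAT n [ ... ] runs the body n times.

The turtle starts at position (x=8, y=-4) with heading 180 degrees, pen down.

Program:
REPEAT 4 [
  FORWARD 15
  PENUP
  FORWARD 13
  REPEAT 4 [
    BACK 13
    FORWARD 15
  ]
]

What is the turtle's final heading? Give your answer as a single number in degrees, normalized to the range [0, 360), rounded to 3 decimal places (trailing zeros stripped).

Executing turtle program step by step:
Start: pos=(8,-4), heading=180, pen down
REPEAT 4 [
  -- iteration 1/4 --
  FD 15: (8,-4) -> (-7,-4) [heading=180, draw]
  PU: pen up
  FD 13: (-7,-4) -> (-20,-4) [heading=180, move]
  REPEAT 4 [
    -- iteration 1/4 --
    BK 13: (-20,-4) -> (-7,-4) [heading=180, move]
    FD 15: (-7,-4) -> (-22,-4) [heading=180, move]
    -- iteration 2/4 --
    BK 13: (-22,-4) -> (-9,-4) [heading=180, move]
    FD 15: (-9,-4) -> (-24,-4) [heading=180, move]
    -- iteration 3/4 --
    BK 13: (-24,-4) -> (-11,-4) [heading=180, move]
    FD 15: (-11,-4) -> (-26,-4) [heading=180, move]
    -- iteration 4/4 --
    BK 13: (-26,-4) -> (-13,-4) [heading=180, move]
    FD 15: (-13,-4) -> (-28,-4) [heading=180, move]
  ]
  -- iteration 2/4 --
  FD 15: (-28,-4) -> (-43,-4) [heading=180, move]
  PU: pen up
  FD 13: (-43,-4) -> (-56,-4) [heading=180, move]
  REPEAT 4 [
    -- iteration 1/4 --
    BK 13: (-56,-4) -> (-43,-4) [heading=180, move]
    FD 15: (-43,-4) -> (-58,-4) [heading=180, move]
    -- iteration 2/4 --
    BK 13: (-58,-4) -> (-45,-4) [heading=180, move]
    FD 15: (-45,-4) -> (-60,-4) [heading=180, move]
    -- iteration 3/4 --
    BK 13: (-60,-4) -> (-47,-4) [heading=180, move]
    FD 15: (-47,-4) -> (-62,-4) [heading=180, move]
    -- iteration 4/4 --
    BK 13: (-62,-4) -> (-49,-4) [heading=180, move]
    FD 15: (-49,-4) -> (-64,-4) [heading=180, move]
  ]
  -- iteration 3/4 --
  FD 15: (-64,-4) -> (-79,-4) [heading=180, move]
  PU: pen up
  FD 13: (-79,-4) -> (-92,-4) [heading=180, move]
  REPEAT 4 [
    -- iteration 1/4 --
    BK 13: (-92,-4) -> (-79,-4) [heading=180, move]
    FD 15: (-79,-4) -> (-94,-4) [heading=180, move]
    -- iteration 2/4 --
    BK 13: (-94,-4) -> (-81,-4) [heading=180, move]
    FD 15: (-81,-4) -> (-96,-4) [heading=180, move]
    -- iteration 3/4 --
    BK 13: (-96,-4) -> (-83,-4) [heading=180, move]
    FD 15: (-83,-4) -> (-98,-4) [heading=180, move]
    -- iteration 4/4 --
    BK 13: (-98,-4) -> (-85,-4) [heading=180, move]
    FD 15: (-85,-4) -> (-100,-4) [heading=180, move]
  ]
  -- iteration 4/4 --
  FD 15: (-100,-4) -> (-115,-4) [heading=180, move]
  PU: pen up
  FD 13: (-115,-4) -> (-128,-4) [heading=180, move]
  REPEAT 4 [
    -- iteration 1/4 --
    BK 13: (-128,-4) -> (-115,-4) [heading=180, move]
    FD 15: (-115,-4) -> (-130,-4) [heading=180, move]
    -- iteration 2/4 --
    BK 13: (-130,-4) -> (-117,-4) [heading=180, move]
    FD 15: (-117,-4) -> (-132,-4) [heading=180, move]
    -- iteration 3/4 --
    BK 13: (-132,-4) -> (-119,-4) [heading=180, move]
    FD 15: (-119,-4) -> (-134,-4) [heading=180, move]
    -- iteration 4/4 --
    BK 13: (-134,-4) -> (-121,-4) [heading=180, move]
    FD 15: (-121,-4) -> (-136,-4) [heading=180, move]
  ]
]
Final: pos=(-136,-4), heading=180, 1 segment(s) drawn

Answer: 180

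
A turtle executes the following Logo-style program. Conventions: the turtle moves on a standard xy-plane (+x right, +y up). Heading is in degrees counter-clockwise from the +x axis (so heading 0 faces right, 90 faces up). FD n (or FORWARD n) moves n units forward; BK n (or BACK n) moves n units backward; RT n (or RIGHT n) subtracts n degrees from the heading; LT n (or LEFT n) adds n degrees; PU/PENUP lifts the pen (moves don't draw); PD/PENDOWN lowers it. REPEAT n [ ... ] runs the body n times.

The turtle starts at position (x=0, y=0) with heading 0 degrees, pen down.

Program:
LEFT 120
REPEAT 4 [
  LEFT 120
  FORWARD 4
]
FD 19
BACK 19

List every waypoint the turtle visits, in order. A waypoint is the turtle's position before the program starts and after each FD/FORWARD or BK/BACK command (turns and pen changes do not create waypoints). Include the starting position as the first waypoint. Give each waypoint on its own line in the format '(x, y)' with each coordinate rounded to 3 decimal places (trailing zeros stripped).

Executing turtle program step by step:
Start: pos=(0,0), heading=0, pen down
LT 120: heading 0 -> 120
REPEAT 4 [
  -- iteration 1/4 --
  LT 120: heading 120 -> 240
  FD 4: (0,0) -> (-2,-3.464) [heading=240, draw]
  -- iteration 2/4 --
  LT 120: heading 240 -> 0
  FD 4: (-2,-3.464) -> (2,-3.464) [heading=0, draw]
  -- iteration 3/4 --
  LT 120: heading 0 -> 120
  FD 4: (2,-3.464) -> (0,0) [heading=120, draw]
  -- iteration 4/4 --
  LT 120: heading 120 -> 240
  FD 4: (0,0) -> (-2,-3.464) [heading=240, draw]
]
FD 19: (-2,-3.464) -> (-11.5,-19.919) [heading=240, draw]
BK 19: (-11.5,-19.919) -> (-2,-3.464) [heading=240, draw]
Final: pos=(-2,-3.464), heading=240, 6 segment(s) drawn
Waypoints (7 total):
(0, 0)
(-2, -3.464)
(2, -3.464)
(0, 0)
(-2, -3.464)
(-11.5, -19.919)
(-2, -3.464)

Answer: (0, 0)
(-2, -3.464)
(2, -3.464)
(0, 0)
(-2, -3.464)
(-11.5, -19.919)
(-2, -3.464)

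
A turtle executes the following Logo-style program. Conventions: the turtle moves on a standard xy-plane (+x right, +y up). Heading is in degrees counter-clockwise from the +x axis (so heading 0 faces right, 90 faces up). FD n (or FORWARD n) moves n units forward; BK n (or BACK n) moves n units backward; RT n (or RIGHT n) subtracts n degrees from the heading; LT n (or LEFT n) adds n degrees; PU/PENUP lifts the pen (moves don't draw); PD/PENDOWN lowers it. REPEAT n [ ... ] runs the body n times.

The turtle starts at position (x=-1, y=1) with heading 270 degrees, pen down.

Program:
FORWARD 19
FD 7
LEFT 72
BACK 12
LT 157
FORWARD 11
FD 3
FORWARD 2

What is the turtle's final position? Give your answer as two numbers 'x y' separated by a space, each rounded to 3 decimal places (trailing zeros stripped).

Executing turtle program step by step:
Start: pos=(-1,1), heading=270, pen down
FD 19: (-1,1) -> (-1,-18) [heading=270, draw]
FD 7: (-1,-18) -> (-1,-25) [heading=270, draw]
LT 72: heading 270 -> 342
BK 12: (-1,-25) -> (-12.413,-21.292) [heading=342, draw]
LT 157: heading 342 -> 139
FD 11: (-12.413,-21.292) -> (-20.714,-14.075) [heading=139, draw]
FD 3: (-20.714,-14.075) -> (-22.979,-12.107) [heading=139, draw]
FD 2: (-22.979,-12.107) -> (-24.488,-10.795) [heading=139, draw]
Final: pos=(-24.488,-10.795), heading=139, 6 segment(s) drawn

Answer: -24.488 -10.795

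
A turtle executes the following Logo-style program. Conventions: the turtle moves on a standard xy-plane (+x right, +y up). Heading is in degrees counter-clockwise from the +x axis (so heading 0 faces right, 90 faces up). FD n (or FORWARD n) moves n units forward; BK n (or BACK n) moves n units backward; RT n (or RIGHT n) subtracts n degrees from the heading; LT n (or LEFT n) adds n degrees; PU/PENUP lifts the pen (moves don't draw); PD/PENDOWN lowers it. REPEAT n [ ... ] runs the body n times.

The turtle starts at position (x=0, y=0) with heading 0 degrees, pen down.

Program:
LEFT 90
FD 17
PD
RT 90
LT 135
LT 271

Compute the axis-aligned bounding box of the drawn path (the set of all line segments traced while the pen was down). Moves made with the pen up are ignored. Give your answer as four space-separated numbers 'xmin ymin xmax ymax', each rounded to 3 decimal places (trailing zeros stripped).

Answer: 0 0 0 17

Derivation:
Executing turtle program step by step:
Start: pos=(0,0), heading=0, pen down
LT 90: heading 0 -> 90
FD 17: (0,0) -> (0,17) [heading=90, draw]
PD: pen down
RT 90: heading 90 -> 0
LT 135: heading 0 -> 135
LT 271: heading 135 -> 46
Final: pos=(0,17), heading=46, 1 segment(s) drawn

Segment endpoints: x in {0, 0}, y in {0, 17}
xmin=0, ymin=0, xmax=0, ymax=17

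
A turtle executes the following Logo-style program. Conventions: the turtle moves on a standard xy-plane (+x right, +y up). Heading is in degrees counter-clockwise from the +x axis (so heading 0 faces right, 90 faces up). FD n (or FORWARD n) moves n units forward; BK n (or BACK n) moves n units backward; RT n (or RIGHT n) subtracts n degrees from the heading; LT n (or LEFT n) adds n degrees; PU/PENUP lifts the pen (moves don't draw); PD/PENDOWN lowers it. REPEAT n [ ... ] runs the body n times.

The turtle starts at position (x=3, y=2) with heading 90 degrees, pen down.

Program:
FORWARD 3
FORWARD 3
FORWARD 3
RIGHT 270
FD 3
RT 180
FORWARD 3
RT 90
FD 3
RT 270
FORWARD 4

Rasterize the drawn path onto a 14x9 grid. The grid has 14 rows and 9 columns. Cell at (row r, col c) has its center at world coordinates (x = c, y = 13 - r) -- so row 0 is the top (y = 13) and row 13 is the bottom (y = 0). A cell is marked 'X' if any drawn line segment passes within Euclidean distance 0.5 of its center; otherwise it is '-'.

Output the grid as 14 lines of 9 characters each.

Segment 0: (3,2) -> (3,5)
Segment 1: (3,5) -> (3,8)
Segment 2: (3,8) -> (3,11)
Segment 3: (3,11) -> (0,11)
Segment 4: (0,11) -> (3,11)
Segment 5: (3,11) -> (3,8)
Segment 6: (3,8) -> (7,8)

Answer: ---------
---------
XXXX-----
---X-----
---X-----
---XXXXX-
---X-----
---X-----
---X-----
---X-----
---X-----
---X-----
---------
---------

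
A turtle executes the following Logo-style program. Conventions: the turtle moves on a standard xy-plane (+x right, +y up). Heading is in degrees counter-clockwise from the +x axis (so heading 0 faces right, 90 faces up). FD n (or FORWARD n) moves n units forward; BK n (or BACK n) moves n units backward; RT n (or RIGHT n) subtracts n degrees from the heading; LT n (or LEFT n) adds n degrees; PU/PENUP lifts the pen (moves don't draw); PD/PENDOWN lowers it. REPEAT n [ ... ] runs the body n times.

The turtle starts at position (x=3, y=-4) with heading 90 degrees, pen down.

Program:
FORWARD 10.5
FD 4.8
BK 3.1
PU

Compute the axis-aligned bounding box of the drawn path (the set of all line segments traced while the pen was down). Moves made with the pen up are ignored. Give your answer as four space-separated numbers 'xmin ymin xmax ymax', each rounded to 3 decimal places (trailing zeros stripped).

Answer: 3 -4 3 11.3

Derivation:
Executing turtle program step by step:
Start: pos=(3,-4), heading=90, pen down
FD 10.5: (3,-4) -> (3,6.5) [heading=90, draw]
FD 4.8: (3,6.5) -> (3,11.3) [heading=90, draw]
BK 3.1: (3,11.3) -> (3,8.2) [heading=90, draw]
PU: pen up
Final: pos=(3,8.2), heading=90, 3 segment(s) drawn

Segment endpoints: x in {3, 3, 3}, y in {-4, 6.5, 8.2, 11.3}
xmin=3, ymin=-4, xmax=3, ymax=11.3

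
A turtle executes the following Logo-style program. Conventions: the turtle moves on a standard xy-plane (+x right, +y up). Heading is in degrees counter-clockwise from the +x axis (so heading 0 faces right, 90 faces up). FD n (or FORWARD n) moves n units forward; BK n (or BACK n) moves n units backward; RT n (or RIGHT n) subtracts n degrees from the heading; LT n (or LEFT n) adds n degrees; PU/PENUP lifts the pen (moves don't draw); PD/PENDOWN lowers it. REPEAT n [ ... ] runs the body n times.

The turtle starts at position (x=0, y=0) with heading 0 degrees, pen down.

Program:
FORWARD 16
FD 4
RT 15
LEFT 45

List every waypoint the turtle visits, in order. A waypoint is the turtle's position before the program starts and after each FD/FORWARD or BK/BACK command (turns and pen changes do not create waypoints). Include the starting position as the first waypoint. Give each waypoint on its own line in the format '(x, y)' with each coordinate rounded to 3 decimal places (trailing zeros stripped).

Answer: (0, 0)
(16, 0)
(20, 0)

Derivation:
Executing turtle program step by step:
Start: pos=(0,0), heading=0, pen down
FD 16: (0,0) -> (16,0) [heading=0, draw]
FD 4: (16,0) -> (20,0) [heading=0, draw]
RT 15: heading 0 -> 345
LT 45: heading 345 -> 30
Final: pos=(20,0), heading=30, 2 segment(s) drawn
Waypoints (3 total):
(0, 0)
(16, 0)
(20, 0)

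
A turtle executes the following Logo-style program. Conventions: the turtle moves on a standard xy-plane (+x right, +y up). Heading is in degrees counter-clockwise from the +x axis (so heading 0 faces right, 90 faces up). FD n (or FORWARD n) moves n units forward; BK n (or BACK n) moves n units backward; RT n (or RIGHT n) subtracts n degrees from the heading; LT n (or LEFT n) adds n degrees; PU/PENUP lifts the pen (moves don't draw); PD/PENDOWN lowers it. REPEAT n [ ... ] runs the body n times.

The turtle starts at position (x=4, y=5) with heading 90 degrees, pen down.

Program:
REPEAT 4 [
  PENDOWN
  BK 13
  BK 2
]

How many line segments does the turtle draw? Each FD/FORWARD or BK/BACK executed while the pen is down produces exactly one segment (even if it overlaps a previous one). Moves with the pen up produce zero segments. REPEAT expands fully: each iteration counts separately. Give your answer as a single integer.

Executing turtle program step by step:
Start: pos=(4,5), heading=90, pen down
REPEAT 4 [
  -- iteration 1/4 --
  PD: pen down
  BK 13: (4,5) -> (4,-8) [heading=90, draw]
  BK 2: (4,-8) -> (4,-10) [heading=90, draw]
  -- iteration 2/4 --
  PD: pen down
  BK 13: (4,-10) -> (4,-23) [heading=90, draw]
  BK 2: (4,-23) -> (4,-25) [heading=90, draw]
  -- iteration 3/4 --
  PD: pen down
  BK 13: (4,-25) -> (4,-38) [heading=90, draw]
  BK 2: (4,-38) -> (4,-40) [heading=90, draw]
  -- iteration 4/4 --
  PD: pen down
  BK 13: (4,-40) -> (4,-53) [heading=90, draw]
  BK 2: (4,-53) -> (4,-55) [heading=90, draw]
]
Final: pos=(4,-55), heading=90, 8 segment(s) drawn
Segments drawn: 8

Answer: 8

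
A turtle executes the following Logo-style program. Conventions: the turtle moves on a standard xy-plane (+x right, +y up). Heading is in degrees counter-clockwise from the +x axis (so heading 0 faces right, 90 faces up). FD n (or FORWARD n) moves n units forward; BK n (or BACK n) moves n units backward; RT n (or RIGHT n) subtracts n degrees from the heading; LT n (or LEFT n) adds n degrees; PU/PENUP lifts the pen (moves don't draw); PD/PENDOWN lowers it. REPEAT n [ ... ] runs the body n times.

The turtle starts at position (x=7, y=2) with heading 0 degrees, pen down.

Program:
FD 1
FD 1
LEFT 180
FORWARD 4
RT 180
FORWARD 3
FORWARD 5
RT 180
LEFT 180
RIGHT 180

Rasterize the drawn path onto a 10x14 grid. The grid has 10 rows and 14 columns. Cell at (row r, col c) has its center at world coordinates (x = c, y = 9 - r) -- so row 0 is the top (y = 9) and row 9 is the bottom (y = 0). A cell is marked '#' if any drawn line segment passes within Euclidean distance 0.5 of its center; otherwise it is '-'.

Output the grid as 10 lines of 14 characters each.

Segment 0: (7,2) -> (8,2)
Segment 1: (8,2) -> (9,2)
Segment 2: (9,2) -> (5,2)
Segment 3: (5,2) -> (8,2)
Segment 4: (8,2) -> (13,2)

Answer: --------------
--------------
--------------
--------------
--------------
--------------
--------------
-----#########
--------------
--------------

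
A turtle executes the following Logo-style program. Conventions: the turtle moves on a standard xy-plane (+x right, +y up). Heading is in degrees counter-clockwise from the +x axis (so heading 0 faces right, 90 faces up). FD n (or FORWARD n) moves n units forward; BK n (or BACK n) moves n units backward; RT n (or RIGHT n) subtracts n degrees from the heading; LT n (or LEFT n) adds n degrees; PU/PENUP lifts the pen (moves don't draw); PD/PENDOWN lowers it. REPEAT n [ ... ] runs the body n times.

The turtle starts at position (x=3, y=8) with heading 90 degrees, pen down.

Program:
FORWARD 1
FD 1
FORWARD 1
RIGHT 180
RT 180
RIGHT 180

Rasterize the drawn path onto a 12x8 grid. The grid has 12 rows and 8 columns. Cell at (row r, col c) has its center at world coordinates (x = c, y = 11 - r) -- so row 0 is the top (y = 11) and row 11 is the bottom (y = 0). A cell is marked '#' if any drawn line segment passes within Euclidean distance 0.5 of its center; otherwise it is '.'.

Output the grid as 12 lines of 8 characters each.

Segment 0: (3,8) -> (3,9)
Segment 1: (3,9) -> (3,10)
Segment 2: (3,10) -> (3,11)

Answer: ...#....
...#....
...#....
...#....
........
........
........
........
........
........
........
........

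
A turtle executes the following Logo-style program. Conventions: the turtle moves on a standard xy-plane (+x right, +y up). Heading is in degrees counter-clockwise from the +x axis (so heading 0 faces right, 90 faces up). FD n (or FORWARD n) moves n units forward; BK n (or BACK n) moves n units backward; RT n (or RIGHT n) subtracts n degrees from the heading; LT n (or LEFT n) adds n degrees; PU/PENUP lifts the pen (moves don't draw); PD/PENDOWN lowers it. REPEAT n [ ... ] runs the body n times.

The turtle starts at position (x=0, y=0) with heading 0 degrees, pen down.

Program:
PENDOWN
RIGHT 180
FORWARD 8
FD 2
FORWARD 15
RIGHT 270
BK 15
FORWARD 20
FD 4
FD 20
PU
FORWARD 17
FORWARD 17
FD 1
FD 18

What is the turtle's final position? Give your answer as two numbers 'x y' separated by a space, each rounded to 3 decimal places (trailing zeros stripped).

Executing turtle program step by step:
Start: pos=(0,0), heading=0, pen down
PD: pen down
RT 180: heading 0 -> 180
FD 8: (0,0) -> (-8,0) [heading=180, draw]
FD 2: (-8,0) -> (-10,0) [heading=180, draw]
FD 15: (-10,0) -> (-25,0) [heading=180, draw]
RT 270: heading 180 -> 270
BK 15: (-25,0) -> (-25,15) [heading=270, draw]
FD 20: (-25,15) -> (-25,-5) [heading=270, draw]
FD 4: (-25,-5) -> (-25,-9) [heading=270, draw]
FD 20: (-25,-9) -> (-25,-29) [heading=270, draw]
PU: pen up
FD 17: (-25,-29) -> (-25,-46) [heading=270, move]
FD 17: (-25,-46) -> (-25,-63) [heading=270, move]
FD 1: (-25,-63) -> (-25,-64) [heading=270, move]
FD 18: (-25,-64) -> (-25,-82) [heading=270, move]
Final: pos=(-25,-82), heading=270, 7 segment(s) drawn

Answer: -25 -82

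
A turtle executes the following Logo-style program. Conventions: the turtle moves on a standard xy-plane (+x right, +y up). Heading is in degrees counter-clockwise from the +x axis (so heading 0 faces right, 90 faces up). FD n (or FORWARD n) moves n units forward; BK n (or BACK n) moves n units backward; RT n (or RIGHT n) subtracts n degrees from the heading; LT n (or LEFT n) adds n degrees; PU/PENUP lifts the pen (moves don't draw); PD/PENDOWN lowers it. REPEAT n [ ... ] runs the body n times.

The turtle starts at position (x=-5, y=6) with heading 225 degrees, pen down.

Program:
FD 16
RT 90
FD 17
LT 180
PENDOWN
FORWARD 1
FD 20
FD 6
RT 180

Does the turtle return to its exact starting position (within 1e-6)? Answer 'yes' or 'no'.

Answer: no

Derivation:
Executing turtle program step by step:
Start: pos=(-5,6), heading=225, pen down
FD 16: (-5,6) -> (-16.314,-5.314) [heading=225, draw]
RT 90: heading 225 -> 135
FD 17: (-16.314,-5.314) -> (-28.335,6.707) [heading=135, draw]
LT 180: heading 135 -> 315
PD: pen down
FD 1: (-28.335,6.707) -> (-27.627,6) [heading=315, draw]
FD 20: (-27.627,6) -> (-13.485,-8.142) [heading=315, draw]
FD 6: (-13.485,-8.142) -> (-9.243,-12.385) [heading=315, draw]
RT 180: heading 315 -> 135
Final: pos=(-9.243,-12.385), heading=135, 5 segment(s) drawn

Start position: (-5, 6)
Final position: (-9.243, -12.385)
Distance = 18.868; >= 1e-6 -> NOT closed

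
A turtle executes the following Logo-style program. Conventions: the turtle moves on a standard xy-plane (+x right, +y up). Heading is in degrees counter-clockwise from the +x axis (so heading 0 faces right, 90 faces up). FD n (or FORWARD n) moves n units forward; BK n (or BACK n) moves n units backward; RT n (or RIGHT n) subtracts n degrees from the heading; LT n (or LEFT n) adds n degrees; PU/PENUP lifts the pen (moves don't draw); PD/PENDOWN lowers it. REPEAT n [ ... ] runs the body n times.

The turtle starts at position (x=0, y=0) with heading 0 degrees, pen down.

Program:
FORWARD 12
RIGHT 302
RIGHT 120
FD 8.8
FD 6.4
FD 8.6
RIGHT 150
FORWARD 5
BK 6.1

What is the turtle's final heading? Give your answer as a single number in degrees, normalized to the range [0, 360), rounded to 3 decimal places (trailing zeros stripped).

Executing turtle program step by step:
Start: pos=(0,0), heading=0, pen down
FD 12: (0,0) -> (12,0) [heading=0, draw]
RT 302: heading 0 -> 58
RT 120: heading 58 -> 298
FD 8.8: (12,0) -> (16.131,-7.77) [heading=298, draw]
FD 6.4: (16.131,-7.77) -> (19.136,-13.421) [heading=298, draw]
FD 8.6: (19.136,-13.421) -> (23.173,-21.014) [heading=298, draw]
RT 150: heading 298 -> 148
FD 5: (23.173,-21.014) -> (18.933,-18.365) [heading=148, draw]
BK 6.1: (18.933,-18.365) -> (24.106,-21.597) [heading=148, draw]
Final: pos=(24.106,-21.597), heading=148, 6 segment(s) drawn

Answer: 148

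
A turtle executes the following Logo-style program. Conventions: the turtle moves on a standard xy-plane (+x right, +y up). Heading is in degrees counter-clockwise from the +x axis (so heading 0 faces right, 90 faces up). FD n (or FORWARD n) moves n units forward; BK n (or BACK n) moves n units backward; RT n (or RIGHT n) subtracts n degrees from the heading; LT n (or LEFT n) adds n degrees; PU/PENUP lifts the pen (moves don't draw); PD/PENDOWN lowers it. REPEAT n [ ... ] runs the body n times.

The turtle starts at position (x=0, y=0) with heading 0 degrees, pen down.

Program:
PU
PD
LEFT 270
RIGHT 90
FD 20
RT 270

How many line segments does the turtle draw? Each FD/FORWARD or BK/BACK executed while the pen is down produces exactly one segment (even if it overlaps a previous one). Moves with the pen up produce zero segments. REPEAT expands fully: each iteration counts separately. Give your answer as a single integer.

Executing turtle program step by step:
Start: pos=(0,0), heading=0, pen down
PU: pen up
PD: pen down
LT 270: heading 0 -> 270
RT 90: heading 270 -> 180
FD 20: (0,0) -> (-20,0) [heading=180, draw]
RT 270: heading 180 -> 270
Final: pos=(-20,0), heading=270, 1 segment(s) drawn
Segments drawn: 1

Answer: 1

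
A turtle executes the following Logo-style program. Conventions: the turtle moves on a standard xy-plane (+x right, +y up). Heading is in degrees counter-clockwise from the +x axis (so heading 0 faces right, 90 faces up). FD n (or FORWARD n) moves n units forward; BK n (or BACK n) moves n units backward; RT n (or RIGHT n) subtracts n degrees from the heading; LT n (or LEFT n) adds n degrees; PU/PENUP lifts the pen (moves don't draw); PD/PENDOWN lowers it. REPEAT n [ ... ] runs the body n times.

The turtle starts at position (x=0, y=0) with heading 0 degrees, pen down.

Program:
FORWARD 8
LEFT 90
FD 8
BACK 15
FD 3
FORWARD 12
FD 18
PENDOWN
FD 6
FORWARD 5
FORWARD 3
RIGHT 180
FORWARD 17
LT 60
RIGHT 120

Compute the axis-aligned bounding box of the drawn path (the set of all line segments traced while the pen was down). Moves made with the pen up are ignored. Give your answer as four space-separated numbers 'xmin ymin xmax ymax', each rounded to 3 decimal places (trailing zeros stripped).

Answer: 0 -7 8 40

Derivation:
Executing turtle program step by step:
Start: pos=(0,0), heading=0, pen down
FD 8: (0,0) -> (8,0) [heading=0, draw]
LT 90: heading 0 -> 90
FD 8: (8,0) -> (8,8) [heading=90, draw]
BK 15: (8,8) -> (8,-7) [heading=90, draw]
FD 3: (8,-7) -> (8,-4) [heading=90, draw]
FD 12: (8,-4) -> (8,8) [heading=90, draw]
FD 18: (8,8) -> (8,26) [heading=90, draw]
PD: pen down
FD 6: (8,26) -> (8,32) [heading=90, draw]
FD 5: (8,32) -> (8,37) [heading=90, draw]
FD 3: (8,37) -> (8,40) [heading=90, draw]
RT 180: heading 90 -> 270
FD 17: (8,40) -> (8,23) [heading=270, draw]
LT 60: heading 270 -> 330
RT 120: heading 330 -> 210
Final: pos=(8,23), heading=210, 10 segment(s) drawn

Segment endpoints: x in {0, 8, 8, 8, 8}, y in {-7, -4, 0, 8, 23, 26, 32, 37, 40}
xmin=0, ymin=-7, xmax=8, ymax=40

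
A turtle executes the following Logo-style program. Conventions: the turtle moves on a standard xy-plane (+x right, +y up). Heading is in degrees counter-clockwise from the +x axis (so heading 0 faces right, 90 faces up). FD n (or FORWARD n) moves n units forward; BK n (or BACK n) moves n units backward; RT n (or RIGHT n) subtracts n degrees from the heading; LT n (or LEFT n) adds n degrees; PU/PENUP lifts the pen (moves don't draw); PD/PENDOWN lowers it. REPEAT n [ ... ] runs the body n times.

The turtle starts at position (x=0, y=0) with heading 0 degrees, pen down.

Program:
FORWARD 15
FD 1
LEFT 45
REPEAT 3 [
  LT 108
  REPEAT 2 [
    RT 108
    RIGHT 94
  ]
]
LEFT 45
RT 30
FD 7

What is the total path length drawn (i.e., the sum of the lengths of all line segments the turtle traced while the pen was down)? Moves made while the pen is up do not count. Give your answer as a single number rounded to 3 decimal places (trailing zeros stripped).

Executing turtle program step by step:
Start: pos=(0,0), heading=0, pen down
FD 15: (0,0) -> (15,0) [heading=0, draw]
FD 1: (15,0) -> (16,0) [heading=0, draw]
LT 45: heading 0 -> 45
REPEAT 3 [
  -- iteration 1/3 --
  LT 108: heading 45 -> 153
  REPEAT 2 [
    -- iteration 1/2 --
    RT 108: heading 153 -> 45
    RT 94: heading 45 -> 311
    -- iteration 2/2 --
    RT 108: heading 311 -> 203
    RT 94: heading 203 -> 109
  ]
  -- iteration 2/3 --
  LT 108: heading 109 -> 217
  REPEAT 2 [
    -- iteration 1/2 --
    RT 108: heading 217 -> 109
    RT 94: heading 109 -> 15
    -- iteration 2/2 --
    RT 108: heading 15 -> 267
    RT 94: heading 267 -> 173
  ]
  -- iteration 3/3 --
  LT 108: heading 173 -> 281
  REPEAT 2 [
    -- iteration 1/2 --
    RT 108: heading 281 -> 173
    RT 94: heading 173 -> 79
    -- iteration 2/2 --
    RT 108: heading 79 -> 331
    RT 94: heading 331 -> 237
  ]
]
LT 45: heading 237 -> 282
RT 30: heading 282 -> 252
FD 7: (16,0) -> (13.837,-6.657) [heading=252, draw]
Final: pos=(13.837,-6.657), heading=252, 3 segment(s) drawn

Segment lengths:
  seg 1: (0,0) -> (15,0), length = 15
  seg 2: (15,0) -> (16,0), length = 1
  seg 3: (16,0) -> (13.837,-6.657), length = 7
Total = 23

Answer: 23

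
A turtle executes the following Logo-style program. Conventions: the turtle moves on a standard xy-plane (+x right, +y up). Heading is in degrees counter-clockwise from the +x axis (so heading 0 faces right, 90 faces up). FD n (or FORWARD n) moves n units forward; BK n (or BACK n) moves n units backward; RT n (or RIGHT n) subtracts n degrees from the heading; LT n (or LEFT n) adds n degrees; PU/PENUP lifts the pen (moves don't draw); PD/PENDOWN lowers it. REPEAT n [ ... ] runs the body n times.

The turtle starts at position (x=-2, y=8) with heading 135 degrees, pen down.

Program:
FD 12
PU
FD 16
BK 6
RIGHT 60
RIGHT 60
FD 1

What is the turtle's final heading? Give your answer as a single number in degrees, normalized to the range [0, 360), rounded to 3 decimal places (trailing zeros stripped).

Answer: 15

Derivation:
Executing turtle program step by step:
Start: pos=(-2,8), heading=135, pen down
FD 12: (-2,8) -> (-10.485,16.485) [heading=135, draw]
PU: pen up
FD 16: (-10.485,16.485) -> (-21.799,27.799) [heading=135, move]
BK 6: (-21.799,27.799) -> (-17.556,23.556) [heading=135, move]
RT 60: heading 135 -> 75
RT 60: heading 75 -> 15
FD 1: (-17.556,23.556) -> (-16.59,23.815) [heading=15, move]
Final: pos=(-16.59,23.815), heading=15, 1 segment(s) drawn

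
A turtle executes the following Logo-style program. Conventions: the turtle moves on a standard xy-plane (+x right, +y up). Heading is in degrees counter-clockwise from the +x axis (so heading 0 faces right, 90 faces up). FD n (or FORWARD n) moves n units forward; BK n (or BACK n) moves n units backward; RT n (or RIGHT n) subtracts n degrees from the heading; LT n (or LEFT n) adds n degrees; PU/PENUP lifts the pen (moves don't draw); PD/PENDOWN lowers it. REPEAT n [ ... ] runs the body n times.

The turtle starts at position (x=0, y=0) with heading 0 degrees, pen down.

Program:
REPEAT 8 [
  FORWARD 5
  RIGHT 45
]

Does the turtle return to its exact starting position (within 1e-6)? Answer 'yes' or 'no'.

Executing turtle program step by step:
Start: pos=(0,0), heading=0, pen down
REPEAT 8 [
  -- iteration 1/8 --
  FD 5: (0,0) -> (5,0) [heading=0, draw]
  RT 45: heading 0 -> 315
  -- iteration 2/8 --
  FD 5: (5,0) -> (8.536,-3.536) [heading=315, draw]
  RT 45: heading 315 -> 270
  -- iteration 3/8 --
  FD 5: (8.536,-3.536) -> (8.536,-8.536) [heading=270, draw]
  RT 45: heading 270 -> 225
  -- iteration 4/8 --
  FD 5: (8.536,-8.536) -> (5,-12.071) [heading=225, draw]
  RT 45: heading 225 -> 180
  -- iteration 5/8 --
  FD 5: (5,-12.071) -> (0,-12.071) [heading=180, draw]
  RT 45: heading 180 -> 135
  -- iteration 6/8 --
  FD 5: (0,-12.071) -> (-3.536,-8.536) [heading=135, draw]
  RT 45: heading 135 -> 90
  -- iteration 7/8 --
  FD 5: (-3.536,-8.536) -> (-3.536,-3.536) [heading=90, draw]
  RT 45: heading 90 -> 45
  -- iteration 8/8 --
  FD 5: (-3.536,-3.536) -> (0,0) [heading=45, draw]
  RT 45: heading 45 -> 0
]
Final: pos=(0,0), heading=0, 8 segment(s) drawn

Start position: (0, 0)
Final position: (0, 0)
Distance = 0; < 1e-6 -> CLOSED

Answer: yes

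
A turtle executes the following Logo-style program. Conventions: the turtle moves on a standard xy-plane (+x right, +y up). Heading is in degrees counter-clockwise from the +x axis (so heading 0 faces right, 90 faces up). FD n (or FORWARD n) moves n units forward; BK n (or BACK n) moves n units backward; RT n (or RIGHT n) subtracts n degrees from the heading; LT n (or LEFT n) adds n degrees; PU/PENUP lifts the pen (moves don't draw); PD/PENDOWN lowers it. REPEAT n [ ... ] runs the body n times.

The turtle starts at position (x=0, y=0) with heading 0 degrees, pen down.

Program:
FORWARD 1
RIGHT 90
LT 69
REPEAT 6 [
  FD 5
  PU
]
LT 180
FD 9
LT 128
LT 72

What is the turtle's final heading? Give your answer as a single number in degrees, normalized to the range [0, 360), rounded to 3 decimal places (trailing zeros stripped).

Executing turtle program step by step:
Start: pos=(0,0), heading=0, pen down
FD 1: (0,0) -> (1,0) [heading=0, draw]
RT 90: heading 0 -> 270
LT 69: heading 270 -> 339
REPEAT 6 [
  -- iteration 1/6 --
  FD 5: (1,0) -> (5.668,-1.792) [heading=339, draw]
  PU: pen up
  -- iteration 2/6 --
  FD 5: (5.668,-1.792) -> (10.336,-3.584) [heading=339, move]
  PU: pen up
  -- iteration 3/6 --
  FD 5: (10.336,-3.584) -> (15.004,-5.376) [heading=339, move]
  PU: pen up
  -- iteration 4/6 --
  FD 5: (15.004,-5.376) -> (19.672,-7.167) [heading=339, move]
  PU: pen up
  -- iteration 5/6 --
  FD 5: (19.672,-7.167) -> (24.34,-8.959) [heading=339, move]
  PU: pen up
  -- iteration 6/6 --
  FD 5: (24.34,-8.959) -> (29.007,-10.751) [heading=339, move]
  PU: pen up
]
LT 180: heading 339 -> 159
FD 9: (29.007,-10.751) -> (20.605,-7.526) [heading=159, move]
LT 128: heading 159 -> 287
LT 72: heading 287 -> 359
Final: pos=(20.605,-7.526), heading=359, 2 segment(s) drawn

Answer: 359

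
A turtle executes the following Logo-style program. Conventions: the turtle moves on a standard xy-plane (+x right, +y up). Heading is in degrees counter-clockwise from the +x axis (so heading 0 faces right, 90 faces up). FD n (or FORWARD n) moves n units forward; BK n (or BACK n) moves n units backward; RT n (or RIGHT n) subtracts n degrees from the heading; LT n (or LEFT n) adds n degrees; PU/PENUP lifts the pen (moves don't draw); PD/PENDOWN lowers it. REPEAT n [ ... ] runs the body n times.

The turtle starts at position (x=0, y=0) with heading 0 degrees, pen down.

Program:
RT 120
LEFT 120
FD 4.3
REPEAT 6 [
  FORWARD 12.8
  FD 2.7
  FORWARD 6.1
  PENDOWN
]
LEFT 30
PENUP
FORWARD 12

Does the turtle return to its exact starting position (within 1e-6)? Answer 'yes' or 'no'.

Answer: no

Derivation:
Executing turtle program step by step:
Start: pos=(0,0), heading=0, pen down
RT 120: heading 0 -> 240
LT 120: heading 240 -> 0
FD 4.3: (0,0) -> (4.3,0) [heading=0, draw]
REPEAT 6 [
  -- iteration 1/6 --
  FD 12.8: (4.3,0) -> (17.1,0) [heading=0, draw]
  FD 2.7: (17.1,0) -> (19.8,0) [heading=0, draw]
  FD 6.1: (19.8,0) -> (25.9,0) [heading=0, draw]
  PD: pen down
  -- iteration 2/6 --
  FD 12.8: (25.9,0) -> (38.7,0) [heading=0, draw]
  FD 2.7: (38.7,0) -> (41.4,0) [heading=0, draw]
  FD 6.1: (41.4,0) -> (47.5,0) [heading=0, draw]
  PD: pen down
  -- iteration 3/6 --
  FD 12.8: (47.5,0) -> (60.3,0) [heading=0, draw]
  FD 2.7: (60.3,0) -> (63,0) [heading=0, draw]
  FD 6.1: (63,0) -> (69.1,0) [heading=0, draw]
  PD: pen down
  -- iteration 4/6 --
  FD 12.8: (69.1,0) -> (81.9,0) [heading=0, draw]
  FD 2.7: (81.9,0) -> (84.6,0) [heading=0, draw]
  FD 6.1: (84.6,0) -> (90.7,0) [heading=0, draw]
  PD: pen down
  -- iteration 5/6 --
  FD 12.8: (90.7,0) -> (103.5,0) [heading=0, draw]
  FD 2.7: (103.5,0) -> (106.2,0) [heading=0, draw]
  FD 6.1: (106.2,0) -> (112.3,0) [heading=0, draw]
  PD: pen down
  -- iteration 6/6 --
  FD 12.8: (112.3,0) -> (125.1,0) [heading=0, draw]
  FD 2.7: (125.1,0) -> (127.8,0) [heading=0, draw]
  FD 6.1: (127.8,0) -> (133.9,0) [heading=0, draw]
  PD: pen down
]
LT 30: heading 0 -> 30
PU: pen up
FD 12: (133.9,0) -> (144.292,6) [heading=30, move]
Final: pos=(144.292,6), heading=30, 19 segment(s) drawn

Start position: (0, 0)
Final position: (144.292, 6)
Distance = 144.417; >= 1e-6 -> NOT closed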